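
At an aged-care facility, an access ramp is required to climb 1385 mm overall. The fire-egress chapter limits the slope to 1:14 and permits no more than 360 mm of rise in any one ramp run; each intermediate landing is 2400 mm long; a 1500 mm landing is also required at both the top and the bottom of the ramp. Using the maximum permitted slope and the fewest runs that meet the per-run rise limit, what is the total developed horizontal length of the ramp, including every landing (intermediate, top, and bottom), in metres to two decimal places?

29.59 m

1385 / 360 = 3.847 → round up to 4 ramp runs. That means 3 intermediate landings.
Ramp run (horizontal) at 1:14: 1385 × 14 = 19390 mm.
Intermediate landings: 3 × 2400 = 7200 mm.
Top and bottom landings: 2 × 1500 = 3000 mm.
Total = 19390 + 7200 + 3000 = 29590 mm.
= 29.59 m.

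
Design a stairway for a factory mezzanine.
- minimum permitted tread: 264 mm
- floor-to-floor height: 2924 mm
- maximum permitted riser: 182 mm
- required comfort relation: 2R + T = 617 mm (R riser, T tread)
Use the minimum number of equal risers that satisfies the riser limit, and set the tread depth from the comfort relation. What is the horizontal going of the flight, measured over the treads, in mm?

4368 mm

2924 / 182 = 16.066 → round up to 17 risers.
Each riser is 2924/17 = 172 mm (≤ 182 mm).
Tread T = 617 − 2 × 172 = 273 mm (≥ 264 mm).
17 risers give 16 treads; going = 16 × 273 = 4368 mm.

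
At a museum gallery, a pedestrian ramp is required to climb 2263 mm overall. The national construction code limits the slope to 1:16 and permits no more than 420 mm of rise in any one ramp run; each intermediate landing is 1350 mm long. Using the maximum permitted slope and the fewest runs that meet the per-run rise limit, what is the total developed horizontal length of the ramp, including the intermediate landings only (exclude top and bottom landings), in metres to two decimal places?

At most 420 each: 2263/420 = 5.39, giving 6 ramp runs. That means 5 intermediate landings.
Ramp run (horizontal) at 1:16: 2263 × 16 = 36208 mm.
5 intermediate landings contribute 5 × 1350 = 6750 mm.
Total developed length = 36208 + 6750 = 42958 mm.
= 42.96 m.

42.96 m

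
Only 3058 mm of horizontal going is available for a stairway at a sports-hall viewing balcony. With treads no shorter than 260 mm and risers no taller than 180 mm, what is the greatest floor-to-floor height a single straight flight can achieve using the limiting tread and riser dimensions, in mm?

2160 mm

3058 / 260 = 11.76, so 11 treads fit.
Risers = treads + 1 = 12.
Maximum height = 12 × 180 = 2160 mm.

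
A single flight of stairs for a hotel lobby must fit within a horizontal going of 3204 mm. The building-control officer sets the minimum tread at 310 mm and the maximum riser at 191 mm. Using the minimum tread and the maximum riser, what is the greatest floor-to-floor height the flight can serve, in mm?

2101 mm

3204 / 310 = 10.34, so 10 treads fit.
Risers = treads + 1 = 11.
Maximum height = 11 × 191 = 2101 mm.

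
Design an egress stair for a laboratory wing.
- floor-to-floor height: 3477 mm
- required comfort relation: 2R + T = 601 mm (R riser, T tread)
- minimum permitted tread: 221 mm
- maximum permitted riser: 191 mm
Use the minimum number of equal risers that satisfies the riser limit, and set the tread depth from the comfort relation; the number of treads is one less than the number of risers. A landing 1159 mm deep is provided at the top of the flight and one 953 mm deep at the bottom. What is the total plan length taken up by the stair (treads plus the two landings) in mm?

⌈3477/191⌉ = 19 risers.
Riser R = 3477 / 19 = 183 mm, within the 191 mm limit.
Tread T = 601 − 2 × 183 = 235 mm (≥ 221 mm).
Going = (19 − 1) × 235 = 4230 mm.
Add landings: 4230 + 1159 + 953 = 6342 mm.

6342 mm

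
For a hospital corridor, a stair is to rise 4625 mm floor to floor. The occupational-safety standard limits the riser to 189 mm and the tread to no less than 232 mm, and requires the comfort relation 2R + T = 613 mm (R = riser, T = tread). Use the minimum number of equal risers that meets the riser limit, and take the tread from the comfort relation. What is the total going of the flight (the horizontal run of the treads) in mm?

At most 189 each: 4625/189 = 24.47, giving 25 risers.
Riser R = 4625 / 25 = 185 mm, within the 189 mm limit.
From 2R + T = 613: T = 613 − 370 = 243 mm.
Going = (25 − 1) × 243 = 5832 mm.

5832 mm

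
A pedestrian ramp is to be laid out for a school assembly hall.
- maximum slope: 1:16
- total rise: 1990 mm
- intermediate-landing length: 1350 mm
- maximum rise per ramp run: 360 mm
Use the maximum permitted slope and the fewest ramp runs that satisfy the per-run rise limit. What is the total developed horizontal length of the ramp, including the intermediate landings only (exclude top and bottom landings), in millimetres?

38590 mm

⌈1990/360⌉ = 6 ramp runs. That means 5 intermediate landings.
Horizontal run for 1990 mm of rise at 1:16 is 1990 × 16 = 31840 mm.
5 intermediate landings contribute 5 × 1350 = 6750 mm.
Developed length = 31840 + 6750 = 38590 mm.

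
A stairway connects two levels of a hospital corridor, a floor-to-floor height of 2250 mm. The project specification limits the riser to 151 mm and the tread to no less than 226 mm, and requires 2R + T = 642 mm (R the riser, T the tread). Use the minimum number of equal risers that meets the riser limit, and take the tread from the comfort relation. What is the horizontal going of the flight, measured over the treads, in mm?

2250 / 151 = 14.901 → round up to 15 risers.
R = 2250 ÷ 15 = 150 mm.
Tread T = 642 − 2 × 150 = 342 mm (≥ 226 mm).
Going = (15 − 1) × 342 = 4788 mm.

4788 mm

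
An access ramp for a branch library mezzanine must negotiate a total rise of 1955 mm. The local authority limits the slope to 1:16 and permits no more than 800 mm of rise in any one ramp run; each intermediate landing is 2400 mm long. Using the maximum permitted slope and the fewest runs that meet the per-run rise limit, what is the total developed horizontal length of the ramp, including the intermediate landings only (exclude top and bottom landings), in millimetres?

36080 mm

⌈1955/800⌉ = 3 ramp runs. That means 2 intermediate landings.
Ramp run (horizontal) at 1:16: 1955 × 16 = 31280 mm.
Intermediate landings: 2 × 2400 = 4800 mm.
Developed length = 31280 + 4800 = 36080 mm.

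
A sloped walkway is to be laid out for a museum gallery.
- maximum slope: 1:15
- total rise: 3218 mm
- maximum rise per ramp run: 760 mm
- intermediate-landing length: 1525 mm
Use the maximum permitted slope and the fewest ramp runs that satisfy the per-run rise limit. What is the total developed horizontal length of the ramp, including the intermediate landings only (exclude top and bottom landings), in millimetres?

3218 / 760 = 4.234 → round up to 5 ramp runs. That means 4 intermediate landings.
Horizontal run for 3218 mm of rise at 1:15 is 3218 × 15 = 48270 mm.
4 intermediate landings contribute 4 × 1525 = 6100 mm.
Developed length = 48270 + 6100 = 54370 mm.

54370 mm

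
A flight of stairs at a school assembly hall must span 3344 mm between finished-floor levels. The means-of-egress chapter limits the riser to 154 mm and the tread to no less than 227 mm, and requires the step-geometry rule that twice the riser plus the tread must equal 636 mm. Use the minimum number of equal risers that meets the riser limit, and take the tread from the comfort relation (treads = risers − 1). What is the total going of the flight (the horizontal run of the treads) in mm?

3344 / 154 = 21.71, so 22 risers are needed.
Each riser is 3344/22 = 152 mm (≤ 154 mm).
From 2R + T = 636: T = 636 − 304 = 332 mm.
Going = (22 − 1) × 332 = 6972 mm.

6972 mm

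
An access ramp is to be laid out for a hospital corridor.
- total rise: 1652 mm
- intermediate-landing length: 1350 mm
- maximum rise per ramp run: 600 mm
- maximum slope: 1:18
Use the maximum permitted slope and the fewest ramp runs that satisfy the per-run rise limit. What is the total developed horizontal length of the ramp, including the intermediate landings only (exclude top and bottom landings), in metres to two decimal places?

32.44 m

At most 600 each: 1652/600 = 2.75, giving 3 ramp runs. That means 2 intermediate landings.
Horizontal run for 1652 mm of rise at 1:18 is 1652 × 18 = 29736 mm.
Intermediate landings: 2 × 1350 = 2700 mm.
Developed length = 29736 + 2700 = 32436 mm.
= 32.44 m.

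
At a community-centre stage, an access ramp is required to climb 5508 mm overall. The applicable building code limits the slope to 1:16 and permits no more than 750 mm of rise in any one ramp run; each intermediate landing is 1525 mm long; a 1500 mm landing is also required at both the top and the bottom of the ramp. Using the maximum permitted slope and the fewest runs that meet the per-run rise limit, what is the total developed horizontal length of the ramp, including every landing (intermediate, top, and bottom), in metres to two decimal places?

⌈5508/750⌉ = 8 ramp runs. That means 7 intermediate landings.
Ramp run (horizontal) at 1:16: 5508 × 16 = 88128 mm.
7 intermediate landings contribute 7 × 1525 = 10675 mm.
Top and bottom landings: 2 × 1500 = 3000 mm.
Total = 88128 + 10675 + 3000 = 101803 mm.
= 101.80 m.

101.80 m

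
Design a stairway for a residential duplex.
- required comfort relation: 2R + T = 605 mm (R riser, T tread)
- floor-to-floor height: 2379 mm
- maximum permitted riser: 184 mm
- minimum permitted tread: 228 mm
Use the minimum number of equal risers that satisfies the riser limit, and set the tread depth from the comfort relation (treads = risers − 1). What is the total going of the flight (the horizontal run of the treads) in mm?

2868 mm

2379 / 184 = 12.93, so 13 risers are needed.
Each riser is 2379/13 = 183 mm (≤ 184 mm).
From 2R + T = 605: T = 605 − 366 = 239 mm.
Treads = 13 − 1 = 12; going = 12 × 239 = 2868 mm.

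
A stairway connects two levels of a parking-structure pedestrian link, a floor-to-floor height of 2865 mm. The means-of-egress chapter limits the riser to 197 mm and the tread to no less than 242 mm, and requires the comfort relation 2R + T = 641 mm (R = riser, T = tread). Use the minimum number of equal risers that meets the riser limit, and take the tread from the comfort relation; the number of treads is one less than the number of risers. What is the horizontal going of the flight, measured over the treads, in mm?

3626 mm

⌈2865/197⌉ = 15 risers.
Riser R = 2865 / 15 = 191 mm, within the 197 mm limit.
Tread T = 641 − 2 × 191 = 259 mm (≥ 242 mm).
Going = (15 − 1) × 259 = 3626 mm.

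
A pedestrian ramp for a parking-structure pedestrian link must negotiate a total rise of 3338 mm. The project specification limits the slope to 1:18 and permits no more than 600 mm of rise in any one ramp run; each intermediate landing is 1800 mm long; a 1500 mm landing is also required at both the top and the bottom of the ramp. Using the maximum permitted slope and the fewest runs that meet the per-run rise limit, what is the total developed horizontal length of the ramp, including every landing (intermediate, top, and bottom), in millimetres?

⌈3338/600⌉ = 6 ramp runs. That means 5 intermediate landings.
Horizontal run for 3338 mm of rise at 1:18 is 3338 × 18 = 60084 mm.
Intermediate landings: 5 × 1800 = 9000 mm.
Top and bottom landings: 2 × 1500 = 3000 mm.
Total = 60084 + 9000 + 3000 = 72084 mm.

72084 mm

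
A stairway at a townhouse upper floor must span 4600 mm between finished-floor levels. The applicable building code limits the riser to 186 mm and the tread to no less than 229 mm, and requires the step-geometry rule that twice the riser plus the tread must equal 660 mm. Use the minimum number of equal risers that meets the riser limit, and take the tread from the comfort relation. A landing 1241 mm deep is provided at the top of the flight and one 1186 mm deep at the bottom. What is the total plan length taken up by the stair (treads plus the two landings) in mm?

9435 mm

⌈4600/186⌉ = 25 risers.
R = 4600 ÷ 25 = 184 mm.
From 2R + T = 660: T = 660 − 368 = 292 mm.
Treads = 25 − 1 = 24; going = 24 × 292 = 7008 mm.
Enclosure = 7008 + 1241 + 1186 = 9435 mm.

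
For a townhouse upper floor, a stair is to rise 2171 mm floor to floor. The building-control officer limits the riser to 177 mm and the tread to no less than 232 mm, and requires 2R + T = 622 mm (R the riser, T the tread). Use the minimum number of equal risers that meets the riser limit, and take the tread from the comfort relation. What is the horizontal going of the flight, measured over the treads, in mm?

3456 mm

2171 / 177 = 12.27, so 13 risers are needed.
R = 2171 ÷ 13 = 167 mm.
From 2R + T = 622: T = 622 − 334 = 288 mm.
Going = (13 − 1) × 288 = 3456 mm.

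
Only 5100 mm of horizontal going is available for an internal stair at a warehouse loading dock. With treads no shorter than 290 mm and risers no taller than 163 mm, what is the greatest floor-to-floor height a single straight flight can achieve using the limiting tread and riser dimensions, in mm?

2934 mm

Treads that fit: ⌊5100 / 290⌋ = 17.
Risers = treads + 1 = 18.
Maximum height = 18 × 163 = 2934 mm.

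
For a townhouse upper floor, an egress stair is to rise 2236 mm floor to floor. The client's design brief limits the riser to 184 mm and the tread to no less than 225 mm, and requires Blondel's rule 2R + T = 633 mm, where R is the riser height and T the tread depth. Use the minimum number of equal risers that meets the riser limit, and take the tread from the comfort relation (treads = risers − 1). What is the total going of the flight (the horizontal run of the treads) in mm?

3468 mm

⌈2236/184⌉ = 13 risers.
R = 2236 ÷ 13 = 172 mm.
From 2R + T = 633: T = 633 − 344 = 289 mm.
13 risers give 12 treads; going = 12 × 289 = 3468 mm.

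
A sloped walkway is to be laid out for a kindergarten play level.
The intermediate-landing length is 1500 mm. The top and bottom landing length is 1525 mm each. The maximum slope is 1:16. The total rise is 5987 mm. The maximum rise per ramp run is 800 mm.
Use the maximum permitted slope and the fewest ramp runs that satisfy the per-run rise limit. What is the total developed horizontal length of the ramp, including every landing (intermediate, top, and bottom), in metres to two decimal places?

5987 / 800 = 7.48, so 8 ramp runs are needed. That means 7 intermediate landings.
Horizontal run for 5987 mm of rise at 1:16 is 5987 × 16 = 95792 mm.
Intermediate landings: 7 × 1500 = 10500 mm.
Top and bottom landings: 2 × 1525 = 3050 mm.
Total = 95792 + 10500 + 3050 = 109342 mm.
= 109.34 m.

109.34 m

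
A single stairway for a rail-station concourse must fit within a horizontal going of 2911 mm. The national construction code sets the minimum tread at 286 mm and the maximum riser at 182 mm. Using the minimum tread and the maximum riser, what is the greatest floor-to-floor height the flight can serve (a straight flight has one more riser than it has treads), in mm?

2002 mm

Treads that fit: ⌊2911 / 286⌋ = 10.
Risers = treads + 1 = 11.
Maximum height = 11 × 182 = 2002 mm.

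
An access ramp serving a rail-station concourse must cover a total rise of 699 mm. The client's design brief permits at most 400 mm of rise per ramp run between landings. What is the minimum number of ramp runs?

2 runs

At most 400 each: 699/400 = 1.75, giving 2 ramp runs.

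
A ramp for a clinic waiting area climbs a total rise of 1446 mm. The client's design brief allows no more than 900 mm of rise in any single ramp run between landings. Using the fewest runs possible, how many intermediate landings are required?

1446 / 900 = 1.607 → round up to 2 ramp runs.
2 runs are separated by 1 intermediate landings.

1 intermediate landings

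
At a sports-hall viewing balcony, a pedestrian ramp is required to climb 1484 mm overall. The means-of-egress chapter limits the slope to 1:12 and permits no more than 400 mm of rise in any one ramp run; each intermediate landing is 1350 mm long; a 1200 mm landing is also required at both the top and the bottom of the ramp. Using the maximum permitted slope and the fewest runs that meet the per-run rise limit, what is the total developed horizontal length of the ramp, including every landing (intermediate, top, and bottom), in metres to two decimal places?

⌈1484/400⌉ = 4 ramp runs. That means 3 intermediate landings.
Horizontal run for 1484 mm of rise at 1:12 is 1484 × 12 = 17808 mm.
3 intermediate landings contribute 3 × 1350 = 4050 mm.
Top and bottom landings: 2 × 1200 = 2400 mm.
Total = 17808 + 4050 + 2400 = 24258 mm.
= 24.26 m.

24.26 m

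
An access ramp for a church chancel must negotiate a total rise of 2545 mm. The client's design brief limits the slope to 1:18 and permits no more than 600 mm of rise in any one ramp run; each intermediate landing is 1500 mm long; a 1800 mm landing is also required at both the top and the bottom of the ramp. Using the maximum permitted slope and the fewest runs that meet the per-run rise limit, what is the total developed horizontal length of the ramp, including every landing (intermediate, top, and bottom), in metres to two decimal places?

2545 / 600 = 4.242 → round up to 5 ramp runs. That means 4 intermediate landings.
Ramp run (horizontal) at 1:18: 2545 × 18 = 45810 mm.
Intermediate landings: 4 × 1500 = 6000 mm.
Top and bottom landings: 2 × 1800 = 3600 mm.
Total = 45810 + 6000 + 3600 = 55410 mm.
= 55.41 m.

55.41 m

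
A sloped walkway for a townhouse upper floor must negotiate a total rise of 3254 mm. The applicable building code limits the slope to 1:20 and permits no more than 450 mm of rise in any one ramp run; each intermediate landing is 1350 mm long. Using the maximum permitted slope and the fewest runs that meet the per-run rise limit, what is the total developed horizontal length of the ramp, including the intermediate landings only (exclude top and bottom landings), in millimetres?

74530 mm

⌈3254/450⌉ = 8 ramp runs. That means 7 intermediate landings.
Ramp run (horizontal) at 1:20: 3254 × 20 = 65080 mm.
Intermediate landings: 7 × 1350 = 9450 mm.
Total developed length = 65080 + 9450 = 74530 mm.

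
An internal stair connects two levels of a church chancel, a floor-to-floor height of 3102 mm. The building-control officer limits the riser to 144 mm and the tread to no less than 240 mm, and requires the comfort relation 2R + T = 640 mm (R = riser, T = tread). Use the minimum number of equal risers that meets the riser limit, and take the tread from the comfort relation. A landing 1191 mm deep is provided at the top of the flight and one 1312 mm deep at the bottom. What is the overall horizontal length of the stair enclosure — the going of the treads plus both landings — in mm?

⌈3102/144⌉ = 22 risers.
Riser R = 3102 / 22 = 141 mm, within the 144 mm limit.
Tread T = 640 − 2 × 141 = 358 mm (≥ 240 mm).
Treads = 22 − 1 = 21; going = 21 × 358 = 7518 mm.
Enclosure = 7518 + 1191 + 1312 = 10021 mm.

10021 mm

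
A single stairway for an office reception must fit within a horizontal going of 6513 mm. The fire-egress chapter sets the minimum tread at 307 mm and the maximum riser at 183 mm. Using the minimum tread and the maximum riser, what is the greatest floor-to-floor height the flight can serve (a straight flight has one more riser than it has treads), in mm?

6513 / 307 = 21.21, so 21 treads fit.
Risers = treads + 1 = 22.
Maximum height = 22 × 183 = 4026 mm.

4026 mm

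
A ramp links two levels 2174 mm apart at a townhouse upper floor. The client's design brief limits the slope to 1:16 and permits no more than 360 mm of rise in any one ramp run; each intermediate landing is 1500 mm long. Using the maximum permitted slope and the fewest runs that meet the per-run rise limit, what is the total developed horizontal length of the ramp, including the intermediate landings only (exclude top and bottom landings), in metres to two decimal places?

⌈2174/360⌉ = 7 ramp runs. That means 6 intermediate landings.
Ramp run (horizontal) at 1:16: 2174 × 16 = 34784 mm.
6 intermediate landings contribute 6 × 1500 = 9000 mm.
Total developed length = 34784 + 9000 = 43784 mm.
= 43.78 m.

43.78 m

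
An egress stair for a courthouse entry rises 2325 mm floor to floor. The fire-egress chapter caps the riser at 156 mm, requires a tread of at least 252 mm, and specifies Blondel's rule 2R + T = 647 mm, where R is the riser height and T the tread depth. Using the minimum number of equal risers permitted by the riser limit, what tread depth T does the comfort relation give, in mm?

⌈2325/156⌉ = 15 risers.
Riser R = 2325 / 15 = 155 mm, within the 156 mm limit.
Tread T = 647 − 2 × 155 = 337 mm (≥ 252 mm).

337 mm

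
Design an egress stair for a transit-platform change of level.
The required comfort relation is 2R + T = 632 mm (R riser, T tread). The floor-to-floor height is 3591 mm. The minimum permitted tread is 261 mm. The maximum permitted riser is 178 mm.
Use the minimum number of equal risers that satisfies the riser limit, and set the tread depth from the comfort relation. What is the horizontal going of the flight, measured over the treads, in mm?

5800 mm

At most 178 each: 3591/178 = 20.17, giving 21 risers.
Riser R = 3591 / 21 = 171 mm, within the 178 mm limit.
Tread T = 632 − 2 × 171 = 290 mm (≥ 261 mm).
Going = (21 − 1) × 290 = 5800 mm.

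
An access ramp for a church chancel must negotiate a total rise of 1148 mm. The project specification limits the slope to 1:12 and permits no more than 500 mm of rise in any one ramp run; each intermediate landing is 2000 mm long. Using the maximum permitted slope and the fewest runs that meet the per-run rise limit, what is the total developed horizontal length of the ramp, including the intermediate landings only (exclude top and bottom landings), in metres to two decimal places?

17.78 m

At most 500 each: 1148/500 = 2.30, giving 3 ramp runs. That means 2 intermediate landings.
Horizontal run for 1148 mm of rise at 1:12 is 1148 × 12 = 13776 mm.
2 intermediate landings contribute 2 × 2000 = 4000 mm.
Total developed length = 13776 + 4000 = 17776 mm.
= 17.78 m.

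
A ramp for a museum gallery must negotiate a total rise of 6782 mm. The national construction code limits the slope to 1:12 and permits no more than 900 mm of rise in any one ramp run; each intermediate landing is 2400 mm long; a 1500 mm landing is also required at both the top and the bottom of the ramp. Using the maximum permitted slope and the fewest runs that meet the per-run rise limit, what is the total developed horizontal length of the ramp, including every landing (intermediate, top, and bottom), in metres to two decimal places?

6782 / 900 = 7.54, so 8 ramp runs are needed. That means 7 intermediate landings.
Ramp run (horizontal) at 1:12: 6782 × 12 = 81384 mm.
Intermediate landings: 7 × 2400 = 16800 mm.
Top and bottom landings: 2 × 1500 = 3000 mm.
Total = 81384 + 16800 + 3000 = 101184 mm.
= 101.18 m.

101.18 m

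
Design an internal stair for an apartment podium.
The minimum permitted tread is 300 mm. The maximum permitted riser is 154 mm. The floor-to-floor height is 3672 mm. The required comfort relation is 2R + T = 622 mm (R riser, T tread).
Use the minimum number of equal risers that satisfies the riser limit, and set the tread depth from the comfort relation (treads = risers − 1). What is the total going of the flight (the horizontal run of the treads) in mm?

7268 mm

3672 / 154 = 23.844 → round up to 24 risers.
Each riser is 3672/24 = 153 mm (≤ 154 mm).
From 2R + T = 622: T = 622 − 306 = 316 mm.
24 risers give 23 treads; going = 23 × 316 = 7268 mm.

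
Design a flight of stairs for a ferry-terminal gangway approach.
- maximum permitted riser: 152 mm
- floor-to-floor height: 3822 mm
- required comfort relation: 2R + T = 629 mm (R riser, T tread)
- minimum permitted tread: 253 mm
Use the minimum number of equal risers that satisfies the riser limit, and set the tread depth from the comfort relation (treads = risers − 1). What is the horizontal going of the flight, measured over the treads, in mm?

8375 mm

3822 / 152 = 25.145 → round up to 26 risers.
Riser R = 3822 / 26 = 147 mm, within the 152 mm limit.
Tread T = 629 − 2 × 147 = 335 mm (≥ 253 mm).
Going = (26 − 1) × 335 = 8375 mm.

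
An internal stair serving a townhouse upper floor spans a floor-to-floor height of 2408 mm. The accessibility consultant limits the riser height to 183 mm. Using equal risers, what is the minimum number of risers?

14 risers

At most 183 each: 2408/183 = 13.16, giving 14 risers.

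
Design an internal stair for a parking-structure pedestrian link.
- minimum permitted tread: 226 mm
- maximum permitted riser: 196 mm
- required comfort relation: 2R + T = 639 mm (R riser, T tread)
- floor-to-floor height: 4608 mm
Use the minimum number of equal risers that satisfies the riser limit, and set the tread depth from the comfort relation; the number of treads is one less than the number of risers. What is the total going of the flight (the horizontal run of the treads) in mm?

4608 / 196 = 23.51, so 24 risers are needed.
Each riser is 4608/24 = 192 mm (≤ 196 mm).
T = 639 − 2·192 = 255 mm, which satisfies the 226 mm minimum.
Treads = 24 − 1 = 23; going = 23 × 255 = 5865 mm.

5865 mm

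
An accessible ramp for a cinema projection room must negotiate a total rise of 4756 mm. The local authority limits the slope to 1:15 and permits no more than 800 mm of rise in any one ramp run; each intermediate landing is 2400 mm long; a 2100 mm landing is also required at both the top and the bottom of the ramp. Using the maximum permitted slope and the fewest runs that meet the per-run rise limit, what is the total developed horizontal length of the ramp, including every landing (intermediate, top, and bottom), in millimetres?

87540 mm

4756 / 800 = 5.95, so 6 ramp runs are needed. That means 5 intermediate landings.
Ramp run (horizontal) at 1:15: 4756 × 15 = 71340 mm.
5 intermediate landings contribute 5 × 2400 = 12000 mm.
Top and bottom landings: 2 × 2100 = 4200 mm.
Total = 71340 + 12000 + 4200 = 87540 mm.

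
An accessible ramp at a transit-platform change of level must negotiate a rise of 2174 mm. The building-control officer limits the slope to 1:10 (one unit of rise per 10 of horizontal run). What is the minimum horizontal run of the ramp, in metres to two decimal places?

21.74 m

At 1:10 the run is 10 × 2174 = 21740 mm.
21740 mm = 21.74 m.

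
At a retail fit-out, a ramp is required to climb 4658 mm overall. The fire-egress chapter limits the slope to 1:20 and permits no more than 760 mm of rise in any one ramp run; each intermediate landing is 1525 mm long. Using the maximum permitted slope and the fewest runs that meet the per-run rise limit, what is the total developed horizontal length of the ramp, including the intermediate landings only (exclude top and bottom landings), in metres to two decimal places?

4658 / 760 = 6.129 → round up to 7 ramp runs. That means 6 intermediate landings.
Ramp run (horizontal) at 1:20: 4658 × 20 = 93160 mm.
6 intermediate landings contribute 6 × 1525 = 9150 mm.
Total developed length = 93160 + 9150 = 102310 mm.
= 102.31 m.

102.31 m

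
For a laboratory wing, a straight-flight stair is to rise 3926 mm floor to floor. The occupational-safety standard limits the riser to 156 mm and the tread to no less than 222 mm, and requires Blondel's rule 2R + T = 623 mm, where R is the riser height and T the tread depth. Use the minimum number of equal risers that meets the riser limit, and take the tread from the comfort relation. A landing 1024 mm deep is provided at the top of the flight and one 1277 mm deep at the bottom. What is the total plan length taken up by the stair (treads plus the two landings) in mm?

10326 mm

3926 / 156 = 25.167 → round up to 26 risers.
Each riser is 3926/26 = 151 mm (≤ 156 mm).
From 2R + T = 623: T = 623 − 302 = 321 mm.
26 risers give 25 treads; going = 25 × 321 = 8025 mm.
Enclosure = 8025 + 1024 + 1277 = 10326 mm.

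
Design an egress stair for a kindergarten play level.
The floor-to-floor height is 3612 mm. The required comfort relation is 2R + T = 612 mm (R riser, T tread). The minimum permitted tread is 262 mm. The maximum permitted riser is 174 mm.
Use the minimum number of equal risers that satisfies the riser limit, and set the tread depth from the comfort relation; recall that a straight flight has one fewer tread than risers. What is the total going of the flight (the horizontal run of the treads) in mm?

3612 / 174 = 20.76, so 21 risers are needed.
Riser R = 3612 / 21 = 172 mm, within the 174 mm limit.
T = 612 − 2·172 = 268 mm, which satisfies the 262 mm minimum.
21 risers give 20 treads; going = 20 × 268 = 5360 mm.

5360 mm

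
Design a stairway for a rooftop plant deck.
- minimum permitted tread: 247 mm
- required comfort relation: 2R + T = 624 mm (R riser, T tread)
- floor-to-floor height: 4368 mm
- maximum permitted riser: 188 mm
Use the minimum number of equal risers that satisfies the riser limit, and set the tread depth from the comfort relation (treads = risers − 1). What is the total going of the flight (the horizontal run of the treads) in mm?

4368 / 188 = 23.23, so 24 risers are needed.
Riser R = 4368 / 24 = 182 mm, within the 188 mm limit.
Tread T = 624 − 2 × 182 = 260 mm (≥ 247 mm).
Treads = 24 − 1 = 23; going = 23 × 260 = 5980 mm.

5980 mm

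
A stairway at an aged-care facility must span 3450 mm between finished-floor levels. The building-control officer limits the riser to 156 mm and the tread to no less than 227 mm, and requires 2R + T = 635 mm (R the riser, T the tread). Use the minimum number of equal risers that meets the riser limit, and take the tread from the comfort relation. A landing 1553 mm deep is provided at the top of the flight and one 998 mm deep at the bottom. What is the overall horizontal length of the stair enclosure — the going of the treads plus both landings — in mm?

At most 156 each: 3450/156 = 22.12, giving 23 risers.
R = 3450 ÷ 23 = 150 mm.
T = 635 − 2·150 = 335 mm, which satisfies the 227 mm minimum.
Treads = 23 − 1 = 22; going = 22 × 335 = 7370 mm.
Enclosure = 7370 + 1553 + 998 = 9921 mm.

9921 mm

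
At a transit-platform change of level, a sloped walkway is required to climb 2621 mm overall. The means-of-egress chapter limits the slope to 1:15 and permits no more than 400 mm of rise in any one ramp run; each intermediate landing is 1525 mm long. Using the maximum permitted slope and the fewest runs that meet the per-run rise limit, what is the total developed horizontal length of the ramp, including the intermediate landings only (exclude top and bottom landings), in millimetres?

2621 / 400 = 6.55, so 7 ramp runs are needed. That means 6 intermediate landings.
Ramp run (horizontal) at 1:15: 2621 × 15 = 39315 mm.
6 intermediate landings contribute 6 × 1525 = 9150 mm.
Developed length = 39315 + 9150 = 48465 mm.

48465 mm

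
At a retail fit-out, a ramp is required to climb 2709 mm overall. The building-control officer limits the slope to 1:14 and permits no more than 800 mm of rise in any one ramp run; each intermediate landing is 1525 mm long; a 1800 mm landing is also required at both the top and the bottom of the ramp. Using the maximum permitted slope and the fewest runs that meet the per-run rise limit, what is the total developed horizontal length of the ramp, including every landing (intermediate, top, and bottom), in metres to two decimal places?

2709 / 800 = 3.386 → round up to 4 ramp runs. That means 3 intermediate landings.
Ramp run (horizontal) at 1:14: 2709 × 14 = 37926 mm.
Intermediate landings: 3 × 1525 = 4575 mm.
Top and bottom landings: 2 × 1800 = 3600 mm.
Total = 37926 + 4575 + 3600 = 46101 mm.
= 46.10 m.

46.10 m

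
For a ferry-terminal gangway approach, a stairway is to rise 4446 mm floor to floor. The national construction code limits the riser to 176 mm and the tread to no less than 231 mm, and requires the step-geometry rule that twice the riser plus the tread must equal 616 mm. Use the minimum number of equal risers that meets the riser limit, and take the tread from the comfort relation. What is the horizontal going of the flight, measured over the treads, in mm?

4446 / 176 = 25.26, so 26 risers are needed.
Riser R = 4446 / 26 = 171 mm, within the 176 mm limit.
T = 616 − 2·171 = 274 mm, which satisfies the 231 mm minimum.
Going = (26 − 1) × 274 = 6850 mm.

6850 mm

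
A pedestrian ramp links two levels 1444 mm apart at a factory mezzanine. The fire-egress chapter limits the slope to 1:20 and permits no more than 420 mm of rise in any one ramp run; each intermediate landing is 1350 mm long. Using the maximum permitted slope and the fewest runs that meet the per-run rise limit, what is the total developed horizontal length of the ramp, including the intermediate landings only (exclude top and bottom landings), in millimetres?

32930 mm

At most 420 each: 1444/420 = 3.44, giving 4 ramp runs. That means 3 intermediate landings.
Horizontal run for 1444 mm of rise at 1:20 is 1444 × 20 = 28880 mm.
3 intermediate landings contribute 3 × 1350 = 4050 mm.
Total developed length = 28880 + 4050 = 32930 mm.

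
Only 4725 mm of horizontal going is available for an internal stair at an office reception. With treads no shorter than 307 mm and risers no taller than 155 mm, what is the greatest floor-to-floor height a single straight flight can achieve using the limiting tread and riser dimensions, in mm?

2480 mm

4725 / 307 = 15.39, so 15 treads fit.
Risers = treads + 1 = 16.
Maximum height = 16 × 155 = 2480 mm.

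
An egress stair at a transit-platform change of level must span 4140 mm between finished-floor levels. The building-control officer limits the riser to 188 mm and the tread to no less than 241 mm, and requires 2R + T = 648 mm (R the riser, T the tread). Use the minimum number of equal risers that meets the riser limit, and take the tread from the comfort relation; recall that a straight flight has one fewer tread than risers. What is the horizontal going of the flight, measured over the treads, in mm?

6336 mm

⌈4140/188⌉ = 23 risers.
R = 4140 ÷ 23 = 180 mm.
T = 648 − 2·180 = 288 mm, which satisfies the 241 mm minimum.
23 risers give 22 treads; going = 22 × 288 = 6336 mm.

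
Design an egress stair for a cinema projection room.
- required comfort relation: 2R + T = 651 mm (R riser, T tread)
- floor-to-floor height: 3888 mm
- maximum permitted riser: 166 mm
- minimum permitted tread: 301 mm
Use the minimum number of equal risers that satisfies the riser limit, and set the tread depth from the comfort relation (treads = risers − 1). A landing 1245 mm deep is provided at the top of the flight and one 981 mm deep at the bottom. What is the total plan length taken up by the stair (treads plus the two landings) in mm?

9747 mm

3888 / 166 = 23.422 → round up to 24 risers.
R = 3888 ÷ 24 = 162 mm.
T = 651 − 2·162 = 327 mm, which satisfies the 301 mm minimum.
Treads = 24 − 1 = 23; going = 23 × 327 = 7521 mm.
Add landings: 7521 + 1245 + 981 = 9747 mm.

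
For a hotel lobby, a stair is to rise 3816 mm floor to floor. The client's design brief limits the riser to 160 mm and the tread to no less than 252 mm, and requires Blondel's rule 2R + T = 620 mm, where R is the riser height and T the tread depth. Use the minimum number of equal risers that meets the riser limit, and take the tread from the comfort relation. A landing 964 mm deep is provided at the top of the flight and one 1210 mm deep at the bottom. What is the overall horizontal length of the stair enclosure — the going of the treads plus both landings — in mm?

⌈3816/160⌉ = 24 risers.
R = 3816 ÷ 24 = 159 mm.
From 2R + T = 620: T = 620 − 318 = 302 mm.
24 risers give 23 treads; going = 23 × 302 = 6946 mm.
Enclosure = 6946 + 964 + 1210 = 9120 mm.

9120 mm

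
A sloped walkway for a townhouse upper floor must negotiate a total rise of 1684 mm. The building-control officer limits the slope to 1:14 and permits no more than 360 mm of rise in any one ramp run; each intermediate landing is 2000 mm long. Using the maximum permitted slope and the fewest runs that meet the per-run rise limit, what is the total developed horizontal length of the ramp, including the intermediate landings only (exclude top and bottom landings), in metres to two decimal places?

31.58 m

⌈1684/360⌉ = 5 ramp runs. That means 4 intermediate landings.
Horizontal run for 1684 mm of rise at 1:14 is 1684 × 14 = 23576 mm.
4 intermediate landings contribute 4 × 2000 = 8000 mm.
Total developed length = 23576 + 8000 = 31576 mm.
= 31.58 m.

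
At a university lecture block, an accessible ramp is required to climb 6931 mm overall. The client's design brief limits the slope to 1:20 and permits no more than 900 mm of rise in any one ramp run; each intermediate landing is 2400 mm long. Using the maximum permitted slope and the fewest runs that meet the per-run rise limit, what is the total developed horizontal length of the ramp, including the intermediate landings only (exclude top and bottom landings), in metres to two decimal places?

⌈6931/900⌉ = 8 ramp runs. That means 7 intermediate landings.
Ramp run (horizontal) at 1:20: 6931 × 20 = 138620 mm.
7 intermediate landings contribute 7 × 2400 = 16800 mm.
Total developed length = 138620 + 16800 = 155420 mm.
= 155.42 m.

155.42 m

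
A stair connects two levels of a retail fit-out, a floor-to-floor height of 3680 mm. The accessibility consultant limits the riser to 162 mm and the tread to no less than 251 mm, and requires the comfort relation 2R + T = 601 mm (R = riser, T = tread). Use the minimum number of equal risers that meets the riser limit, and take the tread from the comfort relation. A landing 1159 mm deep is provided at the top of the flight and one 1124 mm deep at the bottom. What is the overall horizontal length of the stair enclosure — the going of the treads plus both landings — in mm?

3680 / 162 = 22.716 → round up to 23 risers.
Each riser is 3680/23 = 160 mm (≤ 162 mm).
T = 601 − 2·160 = 281 mm, which satisfies the 251 mm minimum.
23 risers give 22 treads; going = 22 × 281 = 6182 mm.
Enclosure = 6182 + 1159 + 1124 = 8465 mm.

8465 mm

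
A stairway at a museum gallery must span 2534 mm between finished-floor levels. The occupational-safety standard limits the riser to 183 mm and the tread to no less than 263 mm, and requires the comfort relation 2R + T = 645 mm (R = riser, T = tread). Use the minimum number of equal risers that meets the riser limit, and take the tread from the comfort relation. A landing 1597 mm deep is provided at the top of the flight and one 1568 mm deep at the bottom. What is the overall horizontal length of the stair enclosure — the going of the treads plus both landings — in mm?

2534 / 183 = 13.847 → round up to 14 risers.
R = 2534 ÷ 14 = 181 mm.
From 2R + T = 645: T = 645 − 362 = 283 mm.
Going = (14 − 1) × 283 = 3679 mm.
Enclosure = 3679 + 1597 + 1568 = 6844 mm.

6844 mm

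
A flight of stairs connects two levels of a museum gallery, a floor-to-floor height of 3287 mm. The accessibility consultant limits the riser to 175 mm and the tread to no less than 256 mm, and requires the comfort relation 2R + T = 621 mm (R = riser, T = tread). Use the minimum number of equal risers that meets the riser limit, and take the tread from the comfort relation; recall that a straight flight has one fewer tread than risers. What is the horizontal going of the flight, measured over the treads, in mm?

3287 / 175 = 18.783 → round up to 19 risers.
Riser R = 3287 / 19 = 173 mm, within the 175 mm limit.
T = 621 − 2·173 = 275 mm, which satisfies the 256 mm minimum.
Going = (19 − 1) × 275 = 4950 mm.

4950 mm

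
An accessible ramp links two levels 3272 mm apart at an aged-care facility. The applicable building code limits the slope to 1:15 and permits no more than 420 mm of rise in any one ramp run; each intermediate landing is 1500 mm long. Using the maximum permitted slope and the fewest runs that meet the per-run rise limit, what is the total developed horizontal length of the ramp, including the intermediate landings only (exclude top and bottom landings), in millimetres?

At most 420 each: 3272/420 = 7.79, giving 8 ramp runs. That means 7 intermediate landings.
Horizontal run for 3272 mm of rise at 1:15 is 3272 × 15 = 49080 mm.
7 intermediate landings contribute 7 × 1500 = 10500 mm.
Total developed length = 49080 + 10500 = 59580 mm.

59580 mm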